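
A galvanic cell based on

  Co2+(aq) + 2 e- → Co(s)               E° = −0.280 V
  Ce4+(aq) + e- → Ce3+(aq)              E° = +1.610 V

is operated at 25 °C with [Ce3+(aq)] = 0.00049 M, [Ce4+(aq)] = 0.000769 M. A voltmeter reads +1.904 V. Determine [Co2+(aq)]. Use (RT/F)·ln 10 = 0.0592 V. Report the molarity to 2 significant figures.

The Ce⁴⁺/Ce³⁺ couple has the larger reduction potential, so it is the cathode: E°cell = +1.610 − (−0.280) = +1.890 V and n = 2.
Since E = E° − (0.0592/n)·log Q, log Q = n(E° − E)/0.0592 = −0.473.
For 2 Ce4+(aq) + Co(s) → 2 Ce3+(aq) + Co2+(aq), the reaction quotient is Q = ([Ce3+(aq)]^2·[Co2+(aq)]) / [Ce4+(aq)]^2.
Isolating [Co2+(aq)] in Q = 10^{−0.473} yields log [Co2+(aq)] = −0.082, i.e. 0.83 M.

0.83 M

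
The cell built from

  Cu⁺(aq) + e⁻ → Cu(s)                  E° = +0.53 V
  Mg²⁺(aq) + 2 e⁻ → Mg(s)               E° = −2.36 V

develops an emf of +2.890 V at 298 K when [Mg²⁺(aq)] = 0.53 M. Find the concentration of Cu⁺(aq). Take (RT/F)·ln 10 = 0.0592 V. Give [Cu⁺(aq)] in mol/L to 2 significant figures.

0.73 M

The Cu⁺/Cu couple has the larger reduction potential, so it is the cathode: E°cell = +0.53 − (−2.36) = +2.89 V and n = 2.
Rearranging E = E° − (0.0592/n)·log Q gives log Q = 2(+2.89 − (+2.890))/0.0592 = 0.000.
For 2 Cu⁺(aq) + Mg(s) → 2 Cu(s) + Mg²⁺(aq), the reaction quotient is Q = [Mg²⁺(aq)] / [Cu⁺(aq)]^2.
Solving for the unknown gives log [Cu⁺(aq)] = −0.138, so [Cu⁺(aq)] ≈ 0.73 M.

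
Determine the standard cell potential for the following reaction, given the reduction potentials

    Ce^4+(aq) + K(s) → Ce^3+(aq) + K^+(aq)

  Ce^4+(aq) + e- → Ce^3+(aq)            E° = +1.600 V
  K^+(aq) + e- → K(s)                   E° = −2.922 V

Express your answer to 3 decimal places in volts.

+4.522 V

In the reaction as written, Ce^4+(aq) is reduced (cathode) and K^+(aq) is produced by oxidation at the anode.
E°cell = E°(cathode) − E°(anode) = +1.600 − (−2.922) = +4.522 V.
The positive value indicates the reaction is spontaneous as written.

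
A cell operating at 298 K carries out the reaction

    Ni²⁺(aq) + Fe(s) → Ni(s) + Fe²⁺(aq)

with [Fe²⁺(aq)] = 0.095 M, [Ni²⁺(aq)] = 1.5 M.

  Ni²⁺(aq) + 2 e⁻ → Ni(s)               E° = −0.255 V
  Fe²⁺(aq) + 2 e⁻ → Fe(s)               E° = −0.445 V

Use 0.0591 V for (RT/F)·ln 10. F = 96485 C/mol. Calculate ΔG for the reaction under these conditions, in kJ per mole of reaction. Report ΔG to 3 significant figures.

−43.5 kJ/mol

E°cell = −0.255 − (−0.445) = +0.190 V; the balanced reaction transfers n = 2 electrons.
The reaction quotient is [Fe²⁺(aq)] / [Ni²⁺(aq)] = 0.0633; by Nernst, E = +0.190 − (0.0591/2)(−1.198) = +0.2254 V.
Finally ΔG = −nFE = −(2)(96485 C/mol)(+0.2254 V) = −43.5 kJ/mol.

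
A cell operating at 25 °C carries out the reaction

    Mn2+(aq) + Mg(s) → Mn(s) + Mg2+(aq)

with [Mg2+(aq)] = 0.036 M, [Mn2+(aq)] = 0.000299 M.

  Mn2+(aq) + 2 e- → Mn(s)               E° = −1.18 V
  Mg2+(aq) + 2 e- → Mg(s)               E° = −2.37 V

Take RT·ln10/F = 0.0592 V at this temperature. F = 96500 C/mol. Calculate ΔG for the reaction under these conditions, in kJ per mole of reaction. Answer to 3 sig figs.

−218 kJ/mol

The standard cell potential is −1.18 − (−2.37) = +1.19 V, with n = 2 electrons in the balanced equation.
Q = [Mg2+(aq)] / [Mn2+(aq)] = 120, so log Q = 2.081 and E = +1.19 − (0.0592/2)(2.081) = +1.1284 V.
Then ΔG = −nFE = −2 × 96500 × +1.1284 J/mol = −218 kJ/mol.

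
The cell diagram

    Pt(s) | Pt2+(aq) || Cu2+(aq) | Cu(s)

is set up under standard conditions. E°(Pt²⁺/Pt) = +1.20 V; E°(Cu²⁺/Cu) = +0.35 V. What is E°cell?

By convention the left-hand electrode in cell notation is the anode (oxidation) and the right-hand electrode is the cathode (reduction).
E°cell = E°(right) − E°(left) = +0.35 − (+1.20) = −0.85 V.
The negative sign shows that, as written, the cell would require an external voltage to drive the reaction.

−0.85 V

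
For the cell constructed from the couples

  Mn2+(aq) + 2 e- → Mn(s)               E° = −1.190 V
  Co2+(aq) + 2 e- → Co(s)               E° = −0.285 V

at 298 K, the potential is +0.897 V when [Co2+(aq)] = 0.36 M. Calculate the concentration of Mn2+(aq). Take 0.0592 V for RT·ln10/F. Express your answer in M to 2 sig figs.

0.67 M

The Co²⁺/Co couple has the larger reduction potential, so it is the cathode: E°cell = −0.285 − (−1.190) = +0.905 V and n = 2.
From the Nernst equation, log Q = n(E° − E)/0.0592 = 2·(+0.905 − (+0.897))/0.0592 = 0.270.
The balanced reaction is Co2+(aq) + Mn(s) → Co(s) + Mn2+(aq), so Q = [Mn2+(aq)] / [Co2+(aq)].
Solving for the unknown gives log [Mn2+(aq)] = −0.174, so [Mn2+(aq)] ≈ 0.67 M.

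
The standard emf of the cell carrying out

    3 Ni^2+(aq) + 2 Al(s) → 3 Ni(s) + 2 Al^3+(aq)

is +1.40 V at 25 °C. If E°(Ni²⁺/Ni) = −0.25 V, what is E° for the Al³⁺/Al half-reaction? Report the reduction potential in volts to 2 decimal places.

In the reaction as written the Ni²⁺/Ni couple is reduced (cathode) and Al³⁺/Al is oxidized (anode), so E°cell = E°(Ni²⁺/Ni) − E°(Al³⁺/Al).
E°(Al³⁺/Al) = E°(cathode) − E°cell = −0.25 − (+1.40) = −1.65 V.

−1.65 V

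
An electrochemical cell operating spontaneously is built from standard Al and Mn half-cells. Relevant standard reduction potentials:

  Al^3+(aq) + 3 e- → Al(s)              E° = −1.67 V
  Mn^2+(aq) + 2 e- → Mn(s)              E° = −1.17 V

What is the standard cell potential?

+0.50 V

Of the two couples in this cell, the one with the more positive reduction potential is reduced at the cathode: here that is Mn²⁺/Mn (−1.17 V); Al³⁺/Al (−1.67 V) is the anode.
E°cell = E°(cathode) − E°(anode) = −1.17 − (−1.67) = +0.50 V.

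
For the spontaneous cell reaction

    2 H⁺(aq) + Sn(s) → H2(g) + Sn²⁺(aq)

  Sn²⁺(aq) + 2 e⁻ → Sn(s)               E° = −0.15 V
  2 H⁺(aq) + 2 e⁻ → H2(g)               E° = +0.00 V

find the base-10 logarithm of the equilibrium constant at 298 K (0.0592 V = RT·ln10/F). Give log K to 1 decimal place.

log K = 5.1

The 2H⁺/H₂ couple is reduced (cathode); E°cell = +0.00 − (−0.15) = +0.15 V with n = 2.
At equilibrium E = 0, so log K = nE°cell / 0.0592 = (2)(+0.15) / 0.0592 = 5.1.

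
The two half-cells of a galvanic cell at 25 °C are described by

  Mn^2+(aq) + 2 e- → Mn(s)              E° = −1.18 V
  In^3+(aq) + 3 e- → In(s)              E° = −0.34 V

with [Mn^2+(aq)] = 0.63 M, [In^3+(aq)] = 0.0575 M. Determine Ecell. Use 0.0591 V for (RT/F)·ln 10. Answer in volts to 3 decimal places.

Since E°(In³⁺/In) > E°(Mn²⁺/Mn), In³⁺/In serves as the cathode.
E°cell = E°cat − E°an = −0.34 − (−1.18) = +0.84 V; n = 6.
For the overall reaction 2 In^3+(aq) + 3 Mn(s) → 2 In(s) + 3 Mn^2+(aq), Q = [Mn^2+(aq)]^3 / [In^3+(aq)]^2 = 75.6, giving log Q = 1.879.
E = E° − (0.0591/n)·log Q = +0.84 − (0.0591/6)(1.879) = +0.821 V.

+0.821 V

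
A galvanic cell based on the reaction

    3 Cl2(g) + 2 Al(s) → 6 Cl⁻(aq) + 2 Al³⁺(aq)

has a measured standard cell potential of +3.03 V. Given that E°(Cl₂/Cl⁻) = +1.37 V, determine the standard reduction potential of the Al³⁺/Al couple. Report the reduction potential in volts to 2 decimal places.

In the reaction as written the Cl₂/Cl⁻ couple is reduced (cathode) and Al³⁺/Al is oxidized (anode), so E°cell = E°(Cl₂/Cl⁻) − E°(Al³⁺/Al).
E°(Al³⁺/Al) = E°(cathode) − E°cell = +1.37 − (+3.03) = −1.66 V.

−1.66 V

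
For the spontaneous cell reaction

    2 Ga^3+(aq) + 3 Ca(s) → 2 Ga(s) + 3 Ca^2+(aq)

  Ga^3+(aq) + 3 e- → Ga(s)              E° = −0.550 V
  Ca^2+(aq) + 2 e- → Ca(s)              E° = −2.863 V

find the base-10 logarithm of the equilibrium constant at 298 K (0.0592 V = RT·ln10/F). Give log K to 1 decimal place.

log K = 234.4

The Ga³⁺/Ga couple is reduced (cathode); E°cell = −0.550 − (−2.863) = +2.313 V with n = 6.
At equilibrium E = 0, so log K = nE°cell / 0.0592 = (6)(+2.313) / 0.0592 = 234.4.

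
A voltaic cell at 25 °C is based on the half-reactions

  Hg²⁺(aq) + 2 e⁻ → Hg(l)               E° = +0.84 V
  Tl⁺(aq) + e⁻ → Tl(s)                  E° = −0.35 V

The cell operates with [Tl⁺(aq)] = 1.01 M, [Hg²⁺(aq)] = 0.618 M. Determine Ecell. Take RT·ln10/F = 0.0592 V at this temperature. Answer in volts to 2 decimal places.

+1.18 V

Since E°(Hg²⁺/Hg) > E°(Tl⁺/Tl), Hg²⁺/Hg serves as the cathode.
E°cell = +0.84 − (−0.35) = +1.19 V, with n = 2 electrons transferred.
For the overall reaction Hg²⁺(aq) + 2 Tl(s) → Hg(l) + 2 Tl⁺(aq), Q = [Tl⁺(aq)]^2 / [Hg²⁺(aq)] = 1.65, giving log Q = 0.218.
E = E° − (0.0592/n)·log Q = +1.19 − (0.0592/2)(0.218) = +1.18 V.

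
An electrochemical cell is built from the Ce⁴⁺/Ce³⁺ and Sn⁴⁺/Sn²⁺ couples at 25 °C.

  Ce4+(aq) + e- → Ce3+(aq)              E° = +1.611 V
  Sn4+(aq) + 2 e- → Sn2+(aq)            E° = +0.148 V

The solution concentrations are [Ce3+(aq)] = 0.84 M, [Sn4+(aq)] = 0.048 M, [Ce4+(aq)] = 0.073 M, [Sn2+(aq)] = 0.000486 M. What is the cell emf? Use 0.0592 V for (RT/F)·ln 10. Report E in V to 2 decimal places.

+1.34 V

Since E°(Ce⁴⁺/Ce³⁺) > E°(Sn⁴⁺/Sn²⁺), Ce⁴⁺/Ce³⁺ serves as the cathode.
The standard potential is +1.611 − (+0.148) = +1.463 V and the balanced reaction transfers n = 2 electrons.
For the overall reaction 2 Ce4+(aq) + Sn2+(aq) → 2 Ce3+(aq) + Sn4+(aq), Q = ([Ce3+(aq)]^2·[Sn4+(aq)]) / ([Ce4+(aq)]^2·[Sn2+(aq)]) = 1.31×10^4, giving log Q = 4.117.
Applying E = E° − (RT ln10/nF)·log Q gives +1.463 − (0.0592/2)(4.117) = +1.34 V.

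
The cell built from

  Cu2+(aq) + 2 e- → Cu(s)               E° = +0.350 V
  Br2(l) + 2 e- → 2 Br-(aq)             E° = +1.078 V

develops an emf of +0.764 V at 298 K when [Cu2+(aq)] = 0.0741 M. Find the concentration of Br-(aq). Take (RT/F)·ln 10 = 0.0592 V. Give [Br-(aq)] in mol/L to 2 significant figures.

0.91 M

With Br₂/Br⁻ at the cathode and Cu²⁺/Cu at the anode, E°cell = +1.078 − (+0.350) = +0.728 V (n = 2).
From the Nernst equation, log Q = n(E° − E)/0.0592 = 2·(+0.728 − (+0.764))/0.0592 = −1.216.
Balancing electrons gives Br2(l) + Cu(s) → 2 Br-(aq) + Cu2+(aq); thus Q = [Br-(aq)]^2·[Cu2+(aq)].
Solving for the unknown gives log [Br-(aq)] = −0.043, so [Br-(aq)] ≈ 0.91 M.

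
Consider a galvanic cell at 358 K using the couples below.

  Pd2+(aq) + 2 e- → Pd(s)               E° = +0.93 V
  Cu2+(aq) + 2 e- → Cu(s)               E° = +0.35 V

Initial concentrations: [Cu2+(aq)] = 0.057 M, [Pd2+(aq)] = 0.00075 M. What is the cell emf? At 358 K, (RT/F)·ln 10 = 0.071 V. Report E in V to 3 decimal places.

Since E°(Pd²⁺/Pd) > E°(Cu²⁺/Cu), Pd²⁺/Pd serves as the cathode.
E°cell = E°cat − E°an = +0.93 − (+0.35) = +0.58 V; n = 2.
The balanced reaction is Pd2+(aq) + Cu(s) → Pd(s) + Cu2+(aq), so Q = [Cu2+(aq)] / [Pd2+(aq)] = 76 and log Q = 1.881.
E = E° − (0.071/n)·log Q = +0.58 − (0.071/2)(1.881) = +0.513 V.

+0.513 V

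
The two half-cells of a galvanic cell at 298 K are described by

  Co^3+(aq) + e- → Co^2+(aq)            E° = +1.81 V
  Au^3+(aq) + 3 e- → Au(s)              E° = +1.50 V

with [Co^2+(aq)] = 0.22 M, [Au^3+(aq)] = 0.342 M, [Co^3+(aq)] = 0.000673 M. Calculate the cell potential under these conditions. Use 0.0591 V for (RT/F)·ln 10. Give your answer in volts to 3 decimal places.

Since E°(Co³⁺/Co²⁺) > E°(Au³⁺/Au), Co³⁺/Co²⁺ serves as the cathode.
E°cell = +1.81 − (+1.50) = +0.31 V, with n = 3 electrons transferred.
Balancing gives 3 Co^3+(aq) + Au(s) → 3 Co^2+(aq) + Au^3+(aq); hence Q = ([Co^2+(aq)]^3·[Au^3+(aq)]) / [Co^3+(aq)]^3 = 1.19×10^7 (log Q = 7.077).
By the Nernst equation, E = +0.31 − (0.0591/3)·(7.077) = +0.171 V.

+0.171 V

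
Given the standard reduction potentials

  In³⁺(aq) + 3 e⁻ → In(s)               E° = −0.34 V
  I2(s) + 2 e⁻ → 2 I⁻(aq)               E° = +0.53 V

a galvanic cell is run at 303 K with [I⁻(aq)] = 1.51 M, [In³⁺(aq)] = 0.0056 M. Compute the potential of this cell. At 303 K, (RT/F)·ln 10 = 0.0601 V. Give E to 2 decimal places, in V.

+0.90 V

The I₂/I⁻ couple has the more positive E°, so it is the cathode; In³⁺/In is the anode.
E°cell = E°cat − E°an = +0.53 − (−0.34) = +0.87 V; n = 6.
For the overall reaction 3 I2(s) + 2 In(s) → 6 I⁻(aq) + 2 In³⁺(aq), Q = [I⁻(aq)]^6·[In³⁺(aq)]^2 = 0.000372, giving log Q = −3.430.
By the Nernst equation, E = +0.87 − (0.0601/6)·(−3.430) = +0.90 V.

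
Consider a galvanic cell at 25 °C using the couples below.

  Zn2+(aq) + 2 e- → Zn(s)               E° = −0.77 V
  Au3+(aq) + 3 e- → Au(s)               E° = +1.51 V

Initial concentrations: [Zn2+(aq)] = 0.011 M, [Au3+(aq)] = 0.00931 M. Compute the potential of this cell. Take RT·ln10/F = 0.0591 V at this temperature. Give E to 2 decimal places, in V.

+2.30 V

Since E°(Au³⁺/Au) > E°(Zn²⁺/Zn), Au³⁺/Au serves as the cathode.
E°cell = +1.51 − (−0.77) = +2.28 V, with n = 6 electrons transferred.
Balancing gives 2 Au3+(aq) + 3 Zn(s) → 2 Au(s) + 3 Zn2+(aq); hence Q = [Zn2+(aq)]^3 / [Au3+(aq)]^2 = 0.0154 (log Q = −1.814).
Applying E = E° − (RT ln10/nF)·log Q gives +2.28 − (0.0591/6)(−1.814) = +2.30 V.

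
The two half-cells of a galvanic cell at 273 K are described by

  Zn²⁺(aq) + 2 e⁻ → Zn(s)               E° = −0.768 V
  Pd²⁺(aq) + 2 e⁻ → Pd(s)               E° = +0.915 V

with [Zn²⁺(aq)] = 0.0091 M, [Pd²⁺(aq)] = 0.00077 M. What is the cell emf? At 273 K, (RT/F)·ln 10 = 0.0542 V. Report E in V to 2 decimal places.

Since E°(Pd²⁺/Pd) > E°(Zn²⁺/Zn), Pd²⁺/Pd serves as the cathode.
E°cell = E°cat − E°an = +0.915 − (−0.768) = +1.683 V; n = 2.
The balanced reaction is Pd²⁺(aq) + Zn(s) → Pd(s) + Zn²⁺(aq), so Q = [Zn²⁺(aq)] / [Pd²⁺(aq)] = 11.8 and log Q = 1.073.
By the Nernst equation, E = +1.683 − (0.0542/2)·(1.073) = +1.65 V.

+1.65 V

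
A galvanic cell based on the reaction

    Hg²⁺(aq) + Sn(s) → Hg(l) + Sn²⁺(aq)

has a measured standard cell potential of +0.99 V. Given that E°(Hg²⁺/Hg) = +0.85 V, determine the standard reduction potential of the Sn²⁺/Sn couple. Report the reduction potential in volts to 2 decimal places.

In the reaction as written the Hg²⁺/Hg couple is reduced (cathode) and Sn²⁺/Sn is oxidized (anode), so E°cell = E°(Hg²⁺/Hg) − E°(Sn²⁺/Sn).
E°(Sn²⁺/Sn) = E°(cathode) − E°cell = +0.85 − (+0.99) = −0.14 V.

−0.14 V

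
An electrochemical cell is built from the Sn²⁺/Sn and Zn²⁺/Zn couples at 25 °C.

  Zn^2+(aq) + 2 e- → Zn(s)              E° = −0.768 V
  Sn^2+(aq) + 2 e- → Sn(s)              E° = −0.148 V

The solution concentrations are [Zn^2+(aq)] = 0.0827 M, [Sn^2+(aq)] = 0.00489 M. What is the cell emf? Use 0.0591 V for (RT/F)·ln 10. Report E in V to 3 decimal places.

+0.584 V

The Sn²⁺/Sn couple has the more positive E°, so it is the cathode; Zn²⁺/Zn is the anode.
E°cell = −0.148 − (−0.768) = +0.620 V, with n = 2 electrons transferred.
The balanced reaction is Sn^2+(aq) + Zn(s) → Sn(s) + Zn^2+(aq), so Q = [Zn^2+(aq)] / [Sn^2+(aq)] = 16.9 and log Q = 1.228.
Applying E = E° − (RT ln10/nF)·log Q gives +0.620 − (0.0591/2)(1.228) = +0.584 V.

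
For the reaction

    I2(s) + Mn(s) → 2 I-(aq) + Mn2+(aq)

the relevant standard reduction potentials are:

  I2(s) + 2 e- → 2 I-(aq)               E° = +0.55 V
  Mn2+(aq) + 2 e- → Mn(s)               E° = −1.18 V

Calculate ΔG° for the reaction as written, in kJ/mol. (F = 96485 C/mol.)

−334 kJ/mol

In the reaction as written I2(s) is reduced, so the I₂/I⁻ couple is the cathode and Mn²⁺/Mn is the anode.
E°cell = +0.55 − (−1.18) = +1.73 V; balancing electrons gives n = 2.
ΔG° = −nFE°cell = −(2)(96485)(+1.73) J/mol = −334 kJ/mol.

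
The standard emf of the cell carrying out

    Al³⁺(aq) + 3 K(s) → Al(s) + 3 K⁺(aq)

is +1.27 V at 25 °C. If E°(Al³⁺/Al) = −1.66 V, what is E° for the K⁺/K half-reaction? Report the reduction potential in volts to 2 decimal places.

In the reaction as written the Al³⁺/Al couple is reduced (cathode) and K⁺/K is oxidized (anode), so E°cell = E°(Al³⁺/Al) − E°(K⁺/K).
E°(K⁺/K) = E°(cathode) − E°cell = −1.66 − (+1.27) = −2.93 V.

−2.93 V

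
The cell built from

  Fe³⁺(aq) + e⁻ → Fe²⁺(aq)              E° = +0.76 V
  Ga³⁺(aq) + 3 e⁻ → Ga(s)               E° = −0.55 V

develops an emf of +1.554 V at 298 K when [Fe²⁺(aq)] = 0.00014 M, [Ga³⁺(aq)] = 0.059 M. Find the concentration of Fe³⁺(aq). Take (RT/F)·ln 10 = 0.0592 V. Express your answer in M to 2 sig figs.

0.72 M

With Fe³⁺/Fe²⁺ at the cathode and Ga³⁺/Ga at the anode, E°cell = +0.76 − (−0.55) = +1.31 V (n = 3).
Rearranging E = E° − (0.0592/n)·log Q gives log Q = 3(+1.31 − (+1.554))/0.0592 = −12.365.
Balancing electrons gives 3 Fe³⁺(aq) + Ga(s) → 3 Fe²⁺(aq) + Ga³⁺(aq); thus Q = ([Fe²⁺(aq)]^3·[Ga³⁺(aq)]) / [Fe³⁺(aq)]^3.
Substituting the known concentrations and solving, log [Fe³⁺(aq)] = −0.142 and [Fe³⁺(aq)] = 0.72 M.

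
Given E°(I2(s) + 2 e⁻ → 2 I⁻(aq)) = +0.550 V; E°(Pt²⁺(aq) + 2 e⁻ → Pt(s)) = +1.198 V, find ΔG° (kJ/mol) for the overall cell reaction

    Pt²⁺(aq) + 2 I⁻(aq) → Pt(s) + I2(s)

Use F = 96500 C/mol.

−125 kJ/mol

In the reaction as written Pt²⁺(aq) is reduced, so the Pt²⁺/Pt couple is the cathode and I₂/I⁻ is the anode.
E°cell = +1.198 − (+0.550) = +0.648 V; balancing electrons gives n = 2.
ΔG° = −nFE°cell = −(2)(96500)(+0.648) J/mol = −125 kJ/mol.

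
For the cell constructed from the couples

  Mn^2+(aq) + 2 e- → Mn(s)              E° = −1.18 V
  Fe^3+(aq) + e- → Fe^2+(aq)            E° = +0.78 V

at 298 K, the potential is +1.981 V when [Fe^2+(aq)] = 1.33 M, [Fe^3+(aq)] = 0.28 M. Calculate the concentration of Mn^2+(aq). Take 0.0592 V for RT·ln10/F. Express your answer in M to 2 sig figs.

Fe³⁺/Fe²⁺ is the cathode (higher E°); E°cell = +0.78 − (−1.18) = +1.96 V with n = 2.
Since E = E° − (0.0592/n)·log Q, log Q = n(E° − E)/0.0592 = −0.709.
Balancing electrons gives 2 Fe^3+(aq) + Mn(s) → 2 Fe^2+(aq) + Mn^2+(aq); thus Q = ([Fe^2+(aq)]^2·[Mn^2+(aq)]) / [Fe^3+(aq)]^2.
Isolating [Mn^2+(aq)] in Q = 10^{−0.709} yields log [Mn^2+(aq)] = −2.062, i.e. 0.0087 M.

0.0087 M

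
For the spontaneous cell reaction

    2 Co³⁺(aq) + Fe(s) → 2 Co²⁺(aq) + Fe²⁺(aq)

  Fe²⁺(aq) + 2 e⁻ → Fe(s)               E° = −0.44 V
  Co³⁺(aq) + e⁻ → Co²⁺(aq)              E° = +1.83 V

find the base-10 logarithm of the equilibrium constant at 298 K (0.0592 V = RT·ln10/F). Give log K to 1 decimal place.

log K = 76.7

The Co³⁺/Co²⁺ couple is reduced (cathode); E°cell = +1.83 − (−0.44) = +2.27 V with n = 2.
At equilibrium E = 0, so log K = nE°cell / 0.0592 = (2)(+2.27) / 0.0592 = 76.7.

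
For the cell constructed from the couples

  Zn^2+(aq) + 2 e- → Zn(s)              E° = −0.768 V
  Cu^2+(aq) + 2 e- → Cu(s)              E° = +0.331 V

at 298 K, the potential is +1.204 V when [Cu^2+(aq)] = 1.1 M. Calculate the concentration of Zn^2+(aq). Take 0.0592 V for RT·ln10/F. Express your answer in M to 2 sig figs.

0.00031 M

With Cu²⁺/Cu at the cathode and Zn²⁺/Zn at the anode, E°cell = +0.331 − (−0.768) = +1.099 V (n = 2).
From the Nernst equation, log Q = n(E° − E)/0.0592 = 2·(+1.099 − (+1.204))/0.0592 = −3.547.
The balanced reaction is Cu^2+(aq) + Zn(s) → Cu(s) + Zn^2+(aq), so Q = [Zn^2+(aq)] / [Cu^2+(aq)].
Substituting the known concentrations and solving, log [Zn^2+(aq)] = −3.506 and [Zn^2+(aq)] = 0.00031 M.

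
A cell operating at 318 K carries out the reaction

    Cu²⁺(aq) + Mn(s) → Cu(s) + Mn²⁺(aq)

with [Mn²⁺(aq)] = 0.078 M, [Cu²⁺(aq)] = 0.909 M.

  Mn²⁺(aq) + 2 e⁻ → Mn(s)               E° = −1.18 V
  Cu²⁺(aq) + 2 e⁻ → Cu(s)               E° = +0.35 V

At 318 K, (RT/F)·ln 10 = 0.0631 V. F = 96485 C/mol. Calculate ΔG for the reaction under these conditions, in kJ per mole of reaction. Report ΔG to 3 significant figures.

−302 kJ/mol

The standard cell potential is +0.35 − (−1.18) = +1.53 V, with n = 2 electrons in the balanced equation.
Q = [Mn²⁺(aq)] / [Cu²⁺(aq)] = 0.0858, so log Q = −1.066 and E = +1.53 − (0.0631/2)(−1.066) = +1.5636 V.
Then ΔG = −nFE = −2 × 96485 × +1.5636 J/mol = −302 kJ/mol.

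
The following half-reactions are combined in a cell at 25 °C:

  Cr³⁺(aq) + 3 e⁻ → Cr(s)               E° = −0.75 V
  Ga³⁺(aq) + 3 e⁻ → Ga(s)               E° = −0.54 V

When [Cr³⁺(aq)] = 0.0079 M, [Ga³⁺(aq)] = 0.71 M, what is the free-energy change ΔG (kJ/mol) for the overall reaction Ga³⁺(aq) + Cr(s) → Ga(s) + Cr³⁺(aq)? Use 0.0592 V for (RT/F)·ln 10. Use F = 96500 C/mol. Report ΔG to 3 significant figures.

The standard cell potential is −0.54 − (−0.75) = +0.21 V, with n = 3 electrons in the balanced equation.
Here Q = [Cr³⁺(aq)] / [Ga³⁺(aq)] = 0.0111 (log Q = −1.954), giving E = +0.21 − (0.0592/3)·(−1.954) = +0.2486 V.
Finally ΔG = −nFE = −(3)(96500 C/mol)(+0.2486 V) = −72.0 kJ/mol.

−72.0 kJ/mol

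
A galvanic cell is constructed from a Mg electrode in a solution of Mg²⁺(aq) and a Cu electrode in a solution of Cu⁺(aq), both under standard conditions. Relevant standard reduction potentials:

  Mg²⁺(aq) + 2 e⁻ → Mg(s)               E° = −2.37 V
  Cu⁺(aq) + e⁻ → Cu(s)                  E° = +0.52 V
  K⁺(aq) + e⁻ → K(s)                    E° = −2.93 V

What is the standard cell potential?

The Cu⁺/Cu couple has the higher E°, so Cu ion is reduced (cathode) and Mg is oxidized (anode).
E°cell = E°(cathode) − E°(anode) = +0.52 − (−2.37) = +2.89 V.

+2.89 V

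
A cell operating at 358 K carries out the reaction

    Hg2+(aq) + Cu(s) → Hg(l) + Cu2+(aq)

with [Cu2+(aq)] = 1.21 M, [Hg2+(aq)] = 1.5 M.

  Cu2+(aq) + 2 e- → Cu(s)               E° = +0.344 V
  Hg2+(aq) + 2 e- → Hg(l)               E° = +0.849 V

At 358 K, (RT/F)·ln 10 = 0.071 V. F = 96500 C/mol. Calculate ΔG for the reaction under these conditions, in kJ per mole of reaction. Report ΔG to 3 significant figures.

E°cell = +0.849 − (+0.344) = +0.505 V; the balanced reaction transfers n = 2 electrons.
Here Q = [Cu2+(aq)] / [Hg2+(aq)] = 0.807 (log Q = −0.093), giving E = +0.505 − (0.071/2)·(−0.093) = +0.5083 V.
ΔG = −nFE = −(2)(96500)(+0.5083) J/mol = −98.1 kJ/mol.

−98.1 kJ/mol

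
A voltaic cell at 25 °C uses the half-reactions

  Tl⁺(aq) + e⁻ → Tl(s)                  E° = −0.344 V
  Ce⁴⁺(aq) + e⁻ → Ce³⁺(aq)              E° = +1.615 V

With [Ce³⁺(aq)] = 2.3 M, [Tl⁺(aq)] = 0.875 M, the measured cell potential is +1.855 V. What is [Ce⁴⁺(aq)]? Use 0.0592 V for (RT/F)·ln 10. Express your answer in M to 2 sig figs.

With Ce⁴⁺/Ce³⁺ at the cathode and Tl⁺/Tl at the anode, E°cell = +1.615 − (−0.344) = +1.959 V (n = 1).
Rearranging E = E° − (0.0592/n)·log Q gives log Q = 1(+1.959 − (+1.855))/0.0592 = 1.757.
Balancing electrons gives Ce⁴⁺(aq) + Tl(s) → Ce³⁺(aq) + Tl⁺(aq); thus Q = ([Ce³⁺(aq)]·[Tl⁺(aq)]) / [Ce⁴⁺(aq)].
Isolating [Ce⁴⁺(aq)] in Q = 10^{1.757} yields log [Ce⁴⁺(aq)] = −1.453, i.e. 0.035 M.

0.035 M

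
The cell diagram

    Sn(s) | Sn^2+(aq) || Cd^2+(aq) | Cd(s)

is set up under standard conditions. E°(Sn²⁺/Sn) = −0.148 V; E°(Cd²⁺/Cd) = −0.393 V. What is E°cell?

By convention the left-hand electrode in cell notation is the anode (oxidation) and the right-hand electrode is the cathode (reduction).
E°cell = E°(right) − E°(left) = −0.393 − (−0.148) = −0.245 V.
The negative sign shows that, as written, the cell would require an external voltage to drive the reaction.

−0.245 V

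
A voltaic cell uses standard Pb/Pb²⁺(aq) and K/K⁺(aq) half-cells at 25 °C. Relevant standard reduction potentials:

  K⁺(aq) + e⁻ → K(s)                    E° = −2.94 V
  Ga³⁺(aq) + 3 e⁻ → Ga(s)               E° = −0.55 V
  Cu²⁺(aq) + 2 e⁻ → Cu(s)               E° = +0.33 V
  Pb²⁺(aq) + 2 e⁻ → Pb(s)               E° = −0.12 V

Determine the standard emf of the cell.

+2.82 V

The Pb²⁺/Pb couple has the higher E°, so Pb ion is reduced (cathode) and K is oxidized (anode).
E°cell = E°(cathode) − E°(anode) = −0.12 − (−2.94) = +2.82 V.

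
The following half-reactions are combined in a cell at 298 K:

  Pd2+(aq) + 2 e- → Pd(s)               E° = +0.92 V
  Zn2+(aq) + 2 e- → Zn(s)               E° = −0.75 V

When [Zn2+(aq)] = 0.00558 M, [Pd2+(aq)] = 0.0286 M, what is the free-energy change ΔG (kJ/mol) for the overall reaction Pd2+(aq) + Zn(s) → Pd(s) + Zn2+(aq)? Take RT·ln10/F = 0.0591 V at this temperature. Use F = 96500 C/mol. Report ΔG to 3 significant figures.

−326 kJ/mol

With Pd²⁺/Pd reduced at the cathode, E°cell = +0.92 − (−0.75) = +1.67 V and n = 2.
Q = [Zn2+(aq)] / [Pd2+(aq)] = 0.195, so log Q = −0.710 and E = +1.67 − (0.0591/2)(−0.710) = +1.6910 V.
ΔG = −nFE = −(2)(96500)(+1.6910) J/mol = −326 kJ/mol.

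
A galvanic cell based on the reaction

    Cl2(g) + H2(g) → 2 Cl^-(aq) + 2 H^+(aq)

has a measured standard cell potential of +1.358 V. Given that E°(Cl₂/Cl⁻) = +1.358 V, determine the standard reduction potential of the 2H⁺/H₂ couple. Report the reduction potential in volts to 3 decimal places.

In the reaction as written the Cl₂/Cl⁻ couple is reduced (cathode) and 2H⁺/H₂ is oxidized (anode), so E°cell = E°(Cl₂/Cl⁻) − E°(2H⁺/H₂).
E°(2H⁺/H₂) = E°(cathode) − E°cell = +1.358 − (+1.358) = +0.000 V.

+0.000 V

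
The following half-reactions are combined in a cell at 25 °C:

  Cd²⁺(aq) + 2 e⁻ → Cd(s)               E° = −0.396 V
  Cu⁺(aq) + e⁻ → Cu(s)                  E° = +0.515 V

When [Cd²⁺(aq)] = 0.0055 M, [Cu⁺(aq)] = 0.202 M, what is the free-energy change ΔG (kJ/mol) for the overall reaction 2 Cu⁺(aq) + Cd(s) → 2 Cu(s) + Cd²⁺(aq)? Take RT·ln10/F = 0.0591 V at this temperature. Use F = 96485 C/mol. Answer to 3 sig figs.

E°cell = +0.515 − (−0.396) = +0.911 V; the balanced reaction transfers n = 2 electrons.
Here Q = [Cd²⁺(aq)] / [Cu⁺(aq)]^2 = 0.135 (log Q = −0.870), giving E = +0.911 − (0.0591/2)·(−0.870) = +0.9367 V.
ΔG = −nFE = −(2)(96485)(+0.9367) J/mol = −181 kJ/mol.

−181 kJ/mol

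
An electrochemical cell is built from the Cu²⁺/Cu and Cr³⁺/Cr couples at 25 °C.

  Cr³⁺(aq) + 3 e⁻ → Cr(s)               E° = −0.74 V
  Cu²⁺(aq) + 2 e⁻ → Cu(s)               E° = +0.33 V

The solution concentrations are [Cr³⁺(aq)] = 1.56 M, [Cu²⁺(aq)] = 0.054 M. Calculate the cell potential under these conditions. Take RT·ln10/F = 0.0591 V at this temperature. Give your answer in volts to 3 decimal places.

+1.029 V

Since E°(Cu²⁺/Cu) > E°(Cr³⁺/Cr), Cu²⁺/Cu serves as the cathode.
The standard potential is +0.33 − (−0.74) = +1.07 V and the balanced reaction transfers n = 6 electrons.
Balancing gives 3 Cu²⁺(aq) + 2 Cr(s) → 3 Cu(s) + 2 Cr³⁺(aq); hence Q = [Cr³⁺(aq)]^2 / [Cu²⁺(aq)]^3 = 1.55×10^4 (log Q = 4.189).
E = E° − (0.0591/n)·log Q = +1.07 − (0.0591/6)(4.189) = +1.029 V.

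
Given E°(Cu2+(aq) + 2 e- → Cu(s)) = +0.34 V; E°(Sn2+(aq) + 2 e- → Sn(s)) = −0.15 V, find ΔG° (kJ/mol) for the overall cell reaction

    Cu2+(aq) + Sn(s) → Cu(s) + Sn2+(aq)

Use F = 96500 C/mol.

−94.6 kJ/mol

In the reaction as written Cu2+(aq) is reduced, so the Cu²⁺/Cu couple is the cathode and Sn²⁺/Sn is the anode.
E°cell = +0.34 − (−0.15) = +0.49 V; balancing electrons gives n = 2.
ΔG° = −nFE°cell = −(2)(96500)(+0.49) J/mol = −94.6 kJ/mol.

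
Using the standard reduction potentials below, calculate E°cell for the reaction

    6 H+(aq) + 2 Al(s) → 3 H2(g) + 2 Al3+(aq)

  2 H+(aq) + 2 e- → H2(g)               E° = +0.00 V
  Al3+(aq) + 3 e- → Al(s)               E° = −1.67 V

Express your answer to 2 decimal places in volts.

H+(aq) gains electrons, so the 2H⁺/H₂ couple is the cathode; the Al³⁺/Al couple is the anode.
E°cell = E°(cathode) − E°(anode) = +0.00 − (−1.67) = +1.67 V.
The positive value indicates the reaction is spontaneous as written.

+1.67 V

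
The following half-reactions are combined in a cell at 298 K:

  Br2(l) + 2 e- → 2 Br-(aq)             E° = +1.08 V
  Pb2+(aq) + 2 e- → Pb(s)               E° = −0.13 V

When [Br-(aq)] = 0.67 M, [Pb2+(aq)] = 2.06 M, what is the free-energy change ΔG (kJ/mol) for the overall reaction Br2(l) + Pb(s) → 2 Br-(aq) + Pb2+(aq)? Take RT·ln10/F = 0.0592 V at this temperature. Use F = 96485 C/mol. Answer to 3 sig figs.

E°cell = +1.08 − (−0.13) = +1.21 V; the balanced reaction transfers n = 2 electrons.
Q = [Br-(aq)]^2·[Pb2+(aq)] = 0.925, so log Q = −0.034 and E = +1.21 − (0.0592/2)(−0.034) = +1.2110 V.
ΔG = −nFE = −(2)(96485)(+1.2110) J/mol = −234 kJ/mol.

−234 kJ/mol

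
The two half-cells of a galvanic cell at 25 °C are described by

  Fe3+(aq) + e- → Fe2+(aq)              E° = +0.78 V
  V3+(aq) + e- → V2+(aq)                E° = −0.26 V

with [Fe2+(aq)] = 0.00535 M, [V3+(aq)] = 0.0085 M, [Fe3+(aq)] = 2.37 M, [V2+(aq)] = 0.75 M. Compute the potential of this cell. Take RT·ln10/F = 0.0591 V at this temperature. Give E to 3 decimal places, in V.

+1.311 V

Since E°(Fe³⁺/Fe²⁺) > E°(V³⁺/V²⁺), Fe³⁺/Fe²⁺ serves as the cathode.
E°cell = +0.78 − (−0.26) = +1.04 V, with n = 1 electron transferred.
For the overall reaction Fe3+(aq) + V2+(aq) → Fe2+(aq) + V3+(aq), Q = ([Fe2+(aq)]·[V3+(aq)]) / ([Fe3+(aq)]·[V2+(aq)]) = 2.56×10^−5, giving log Q = −4.592.
By the Nernst equation, E = +1.04 − (0.0591/1)·(−4.592) = +1.311 V.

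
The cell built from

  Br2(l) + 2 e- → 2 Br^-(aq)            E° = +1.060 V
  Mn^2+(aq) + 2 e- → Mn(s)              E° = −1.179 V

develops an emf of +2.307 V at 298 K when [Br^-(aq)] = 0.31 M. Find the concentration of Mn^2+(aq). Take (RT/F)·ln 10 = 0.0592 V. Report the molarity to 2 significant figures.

The Br₂/Br⁻ couple has the larger reduction potential, so it is the cathode: E°cell = +1.060 − (−1.179) = +2.239 V and n = 2.
Rearranging E = E° − (0.0592/n)·log Q gives log Q = 2(+2.239 − (+2.307))/0.0592 = −2.297.
The balanced reaction is Br2(l) + Mn(s) → 2 Br^-(aq) + Mn^2+(aq), so Q = [Br^-(aq)]^2·[Mn^2+(aq)].
Solving for the unknown gives log [Mn^2+(aq)] = −1.280, so [Mn^2+(aq)] ≈ 0.052 M.

0.052 M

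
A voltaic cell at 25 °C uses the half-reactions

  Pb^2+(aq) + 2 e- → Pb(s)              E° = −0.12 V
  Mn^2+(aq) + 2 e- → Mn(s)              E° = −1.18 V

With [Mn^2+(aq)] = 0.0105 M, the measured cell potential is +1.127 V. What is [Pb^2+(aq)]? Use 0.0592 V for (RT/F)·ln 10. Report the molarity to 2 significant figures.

The Pb²⁺/Pb couple has the larger reduction potential, so it is the cathode: E°cell = −0.12 − (−1.18) = +1.06 V and n = 2.
From the Nernst equation, log Q = n(E° − E)/0.0592 = 2·(+1.06 − (+1.127))/0.0592 = −2.264.
The balanced reaction is Pb^2+(aq) + Mn(s) → Pb(s) + Mn^2+(aq), so Q = [Mn^2+(aq)] / [Pb^2+(aq)].
Solving for the unknown gives log [Pb^2+(aq)] = 0.285, so [Pb^2+(aq)] ≈ 1.9 M.

1.9 M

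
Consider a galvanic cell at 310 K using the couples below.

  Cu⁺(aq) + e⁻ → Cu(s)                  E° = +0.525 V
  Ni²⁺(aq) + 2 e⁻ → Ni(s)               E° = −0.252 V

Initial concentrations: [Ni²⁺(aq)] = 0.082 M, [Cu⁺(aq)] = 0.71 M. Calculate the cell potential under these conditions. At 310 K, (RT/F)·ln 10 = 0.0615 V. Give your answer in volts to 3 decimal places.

Cu⁺/Cu is reduced (cathode, E° = +0.525 V) and Ni²⁺/Ni is oxidized (anode).
The standard potential is +0.525 − (−0.252) = +0.777 V and the balanced reaction transfers n = 2 electrons.
The balanced reaction is 2 Cu⁺(aq) + Ni(s) → 2 Cu(s) + Ni²⁺(aq), so Q = [Ni²⁺(aq)] / [Cu⁺(aq)]^2 = 0.163 and log Q = −0.789.
By the Nernst equation, E = +0.777 − (0.0615/2)·(−0.789) = +0.801 V.

+0.801 V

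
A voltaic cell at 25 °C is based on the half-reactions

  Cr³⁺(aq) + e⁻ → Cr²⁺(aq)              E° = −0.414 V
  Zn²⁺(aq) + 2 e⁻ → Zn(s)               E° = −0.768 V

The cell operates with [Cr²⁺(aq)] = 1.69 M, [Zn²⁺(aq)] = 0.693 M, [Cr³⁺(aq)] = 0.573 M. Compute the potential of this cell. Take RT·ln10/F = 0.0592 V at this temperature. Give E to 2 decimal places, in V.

+0.33 V

Since E°(Cr³⁺/Cr²⁺) > E°(Zn²⁺/Zn), Cr³⁺/Cr²⁺ serves as the cathode.
E°cell = E°cat − E°an = −0.414 − (−0.768) = +0.354 V; n = 2.
Balancing gives 2 Cr³⁺(aq) + Zn(s) → 2 Cr²⁺(aq) + Zn²⁺(aq); hence Q = ([Cr²⁺(aq)]^2·[Zn²⁺(aq)]) / [Cr³⁺(aq)]^2 = 6.03 (log Q = 0.780).
By the Nernst equation, E = +0.354 − (0.0592/2)·(0.780) = +0.33 V.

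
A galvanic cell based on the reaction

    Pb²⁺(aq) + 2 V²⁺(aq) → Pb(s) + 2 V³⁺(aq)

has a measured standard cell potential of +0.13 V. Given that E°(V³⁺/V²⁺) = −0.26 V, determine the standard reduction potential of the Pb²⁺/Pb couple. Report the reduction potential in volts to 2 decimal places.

In the reaction as written the Pb²⁺/Pb couple is reduced (cathode) and V³⁺/V²⁺ is oxidized (anode), so E°cell = E°(Pb²⁺/Pb) − E°(V³⁺/V²⁺).
E°(Pb²⁺/Pb) = E°cell + E°(anode) = +0.13 + (−0.26) = −0.13 V.

−0.13 V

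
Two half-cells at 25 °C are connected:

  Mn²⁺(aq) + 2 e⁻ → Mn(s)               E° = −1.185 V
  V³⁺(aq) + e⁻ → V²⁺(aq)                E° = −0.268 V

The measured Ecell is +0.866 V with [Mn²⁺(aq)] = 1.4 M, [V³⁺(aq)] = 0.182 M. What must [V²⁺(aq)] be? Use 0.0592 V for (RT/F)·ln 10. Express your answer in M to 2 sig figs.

V³⁺/V²⁺ is the cathode (higher E°); E°cell = −0.268 − (−1.185) = +0.917 V with n = 2.
From the Nernst equation, log Q = n(E° − E)/0.0592 = 2·(+0.917 − (+0.866))/0.0592 = 1.723.
Balancing electrons gives 2 V³⁺(aq) + Mn(s) → 2 V²⁺(aq) + Mn²⁺(aq); thus Q = ([V²⁺(aq)]^2·[Mn²⁺(aq)]) / [V³⁺(aq)]^2.
Isolating [V²⁺(aq)] in Q = 10^{1.723} yields log [V²⁺(aq)] = 0.049, i.e. 1.1 M.

1.1 M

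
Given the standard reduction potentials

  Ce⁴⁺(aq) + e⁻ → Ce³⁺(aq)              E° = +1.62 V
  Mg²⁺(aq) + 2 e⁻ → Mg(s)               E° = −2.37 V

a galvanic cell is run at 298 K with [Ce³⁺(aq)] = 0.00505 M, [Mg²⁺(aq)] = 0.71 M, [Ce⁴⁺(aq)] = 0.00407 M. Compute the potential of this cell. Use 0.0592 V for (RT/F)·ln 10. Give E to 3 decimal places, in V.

Since E°(Ce⁴⁺/Ce³⁺) > E°(Mg²⁺/Mg), Ce⁴⁺/Ce³⁺ serves as the cathode.
The standard potential is +1.62 − (−2.37) = +3.99 V and the balanced reaction transfers n = 2 electrons.
The balanced reaction is 2 Ce⁴⁺(aq) + Mg(s) → 2 Ce³⁺(aq) + Mg²⁺(aq), so Q = ([Ce³⁺(aq)]^2·[Mg²⁺(aq)]) / [Ce⁴⁺(aq)]^2 = 1.09 and log Q = 0.039.
By the Nernst equation, E = +3.99 − (0.0592/2)·(0.039) = +3.989 V.

+3.989 V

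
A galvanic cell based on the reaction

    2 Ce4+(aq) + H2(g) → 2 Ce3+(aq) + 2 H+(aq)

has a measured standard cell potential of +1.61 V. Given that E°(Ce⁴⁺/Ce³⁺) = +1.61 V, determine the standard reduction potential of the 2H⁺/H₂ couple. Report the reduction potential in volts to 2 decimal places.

In the reaction as written the Ce⁴⁺/Ce³⁺ couple is reduced (cathode) and 2H⁺/H₂ is oxidized (anode), so E°cell = E°(Ce⁴⁺/Ce³⁺) − E°(2H⁺/H₂).
E°(2H⁺/H₂) = E°(cathode) − E°cell = +1.61 − (+1.61) = +0.00 V.

+0.00 V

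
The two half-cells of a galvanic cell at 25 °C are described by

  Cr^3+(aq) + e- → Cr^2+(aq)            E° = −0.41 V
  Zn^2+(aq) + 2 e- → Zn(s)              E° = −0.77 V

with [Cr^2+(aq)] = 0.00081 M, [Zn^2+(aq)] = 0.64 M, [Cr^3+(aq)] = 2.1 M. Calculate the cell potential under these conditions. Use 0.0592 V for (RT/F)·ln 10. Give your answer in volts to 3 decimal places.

Since E°(Cr³⁺/Cr²⁺) > E°(Zn²⁺/Zn), Cr³⁺/Cr²⁺ serves as the cathode.
E°cell = −0.41 − (−0.77) = +0.36 V, with n = 2 electrons transferred.
The balanced reaction is 2 Cr^3+(aq) + Zn(s) → 2 Cr^2+(aq) + Zn^2+(aq), so Q = ([Cr^2+(aq)]^2·[Zn^2+(aq)]) / [Cr^3+(aq)]^2 = 9.52×10^−8 and log Q = −7.021.
Applying E = E° − (RT ln10/nF)·log Q gives +0.36 − (0.0592/2)(−7.021) = +0.568 V.

+0.568 V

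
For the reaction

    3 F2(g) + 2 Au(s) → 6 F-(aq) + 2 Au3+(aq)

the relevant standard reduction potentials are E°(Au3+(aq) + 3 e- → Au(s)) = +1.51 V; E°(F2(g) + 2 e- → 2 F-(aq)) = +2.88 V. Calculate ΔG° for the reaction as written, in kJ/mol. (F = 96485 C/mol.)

−793 kJ/mol

In the reaction as written F2(g) is reduced, so the F₂/F⁻ couple is the cathode and Au³⁺/Au is the anode.
E°cell = +2.88 − (+1.51) = +1.37 V; balancing electrons gives n = 6.
ΔG° = −nFE°cell = −(6)(96485)(+1.37) J/mol = −793 kJ/mol.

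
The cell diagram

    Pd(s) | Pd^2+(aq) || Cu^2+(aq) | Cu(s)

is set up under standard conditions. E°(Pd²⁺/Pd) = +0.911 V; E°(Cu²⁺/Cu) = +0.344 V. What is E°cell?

By convention the left-hand electrode in cell notation is the anode (oxidation) and the right-hand electrode is the cathode (reduction).
E°cell = E°(right) − E°(left) = +0.344 − (+0.911) = −0.567 V.
The negative sign shows that, as written, the cell would require an external voltage to drive the reaction.

−0.567 V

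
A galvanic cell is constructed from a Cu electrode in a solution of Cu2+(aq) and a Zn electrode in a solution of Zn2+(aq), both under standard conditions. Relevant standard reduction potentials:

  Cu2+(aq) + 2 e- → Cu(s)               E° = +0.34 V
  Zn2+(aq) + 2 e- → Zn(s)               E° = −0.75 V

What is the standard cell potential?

Of the two couples in this cell, the one with the more positive reduction potential is reduced at the cathode: here that is Cu²⁺/Cu (+0.34 V); Zn²⁺/Zn (−0.75 V) is the anode.
E°cell = E°(cathode) − E°(anode) = +0.34 − (−0.75) = +1.09 V.

+1.09 V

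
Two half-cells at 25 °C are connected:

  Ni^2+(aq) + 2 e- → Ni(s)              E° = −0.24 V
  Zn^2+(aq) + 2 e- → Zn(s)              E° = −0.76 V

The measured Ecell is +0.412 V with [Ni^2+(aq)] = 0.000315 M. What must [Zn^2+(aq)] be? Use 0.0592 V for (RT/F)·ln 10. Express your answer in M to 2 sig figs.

With Ni²⁺/Ni at the cathode and Zn²⁺/Zn at the anode, E°cell = −0.24 − (−0.76) = +0.52 V (n = 2).
Rearranging E = E° − (0.0592/n)·log Q gives log Q = 2(+0.52 − (+0.412))/0.0592 = 3.649.
For Ni^2+(aq) + Zn(s) → Ni(s) + Zn^2+(aq), the reaction quotient is Q = [Zn^2+(aq)] / [Ni^2+(aq)].
Substituting the known concentrations and solving, log [Zn^2+(aq)] = 0.147 and [Zn^2+(aq)] = 1.4 M.

1.4 M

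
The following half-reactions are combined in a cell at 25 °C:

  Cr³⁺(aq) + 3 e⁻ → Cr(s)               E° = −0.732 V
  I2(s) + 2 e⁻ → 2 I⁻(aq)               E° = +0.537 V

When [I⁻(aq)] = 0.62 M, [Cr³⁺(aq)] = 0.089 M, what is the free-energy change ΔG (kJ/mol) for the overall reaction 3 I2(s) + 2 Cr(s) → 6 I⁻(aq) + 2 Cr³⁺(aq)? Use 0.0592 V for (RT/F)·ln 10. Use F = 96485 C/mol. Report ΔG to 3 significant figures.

E°cell = +0.537 − (−0.732) = +1.269 V; the balanced reaction transfers n = 6 electrons.
Here Q = [I⁻(aq)]^6·[Cr³⁺(aq)]^2 = 0.00045 (log Q = −3.347), giving E = +1.269 − (0.0592/6)·(−3.347) = +1.3020 V.
Finally ΔG = −nFE = −(6)(96485 C/mol)(+1.3020 V) = −754 kJ/mol.

−754 kJ/mol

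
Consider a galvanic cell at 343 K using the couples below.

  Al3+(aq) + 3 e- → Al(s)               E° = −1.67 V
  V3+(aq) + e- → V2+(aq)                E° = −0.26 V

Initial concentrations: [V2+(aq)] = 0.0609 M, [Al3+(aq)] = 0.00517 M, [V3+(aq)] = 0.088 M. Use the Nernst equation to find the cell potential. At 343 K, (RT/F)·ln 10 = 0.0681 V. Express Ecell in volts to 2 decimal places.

+1.47 V

Since E°(V³⁺/V²⁺) > E°(Al³⁺/Al), V³⁺/V²⁺ serves as the cathode.
E°cell = −0.26 − (−1.67) = +1.41 V, with n = 3 electrons transferred.
For the overall reaction 3 V3+(aq) + Al(s) → 3 V2+(aq) + Al3+(aq), Q = ([V2+(aq)]^3·[Al3+(aq)]) / [V3+(aq)]^3 = 0.00171, giving log Q = −2.766.
Applying E = E° − (RT ln10/nF)·log Q gives +1.41 − (0.0681/3)(−2.766) = +1.47 V.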